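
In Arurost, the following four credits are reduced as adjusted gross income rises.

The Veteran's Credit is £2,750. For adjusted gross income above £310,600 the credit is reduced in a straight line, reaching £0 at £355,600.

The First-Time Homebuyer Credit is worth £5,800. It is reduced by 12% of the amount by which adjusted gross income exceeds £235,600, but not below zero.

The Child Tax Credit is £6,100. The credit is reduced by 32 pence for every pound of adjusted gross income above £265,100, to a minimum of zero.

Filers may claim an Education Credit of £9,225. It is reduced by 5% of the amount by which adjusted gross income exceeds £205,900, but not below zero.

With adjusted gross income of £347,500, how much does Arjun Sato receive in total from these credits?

Veteran's Credit: £347,500 is £36,900 into a £45,000 phase-out range, leaving 8,100/45,000 of the credit: £2,750 × 8,100/45,000 = £495.
First-Time Homebuyer Credit: 12% of the £111,900 excess over £235,600 is £13,428 ≥ base, so the credit is £0.
Child Tax Credit: 32% of the £82,400 excess over £265,100 is £26,368 ≥ base, so the credit is £0.
Education Credit: 5% of the £141,600 excess over £205,900 is £7,080; credit = £9,225 − £7,080 = £2,145.
Total: £495 + £0 + £0 + £2,145 = £2,640.

£2,640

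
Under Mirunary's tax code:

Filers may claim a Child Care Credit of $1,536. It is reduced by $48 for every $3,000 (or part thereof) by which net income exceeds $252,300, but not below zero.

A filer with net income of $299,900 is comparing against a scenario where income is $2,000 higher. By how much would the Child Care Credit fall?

At $299,900 — income exceeds $252,300 by $47,600, which is 16 full-or-partial $3,000 increments; reduction = 16 × $48 = $768, leaving $768.
At $301,900 — income exceeds $252,300 by $49,600, which is 17 full-or-partial $3,000 increments; reduction = 17 × $48 = $816, leaving $720.
Lost: $768 − $720 = $48.

$48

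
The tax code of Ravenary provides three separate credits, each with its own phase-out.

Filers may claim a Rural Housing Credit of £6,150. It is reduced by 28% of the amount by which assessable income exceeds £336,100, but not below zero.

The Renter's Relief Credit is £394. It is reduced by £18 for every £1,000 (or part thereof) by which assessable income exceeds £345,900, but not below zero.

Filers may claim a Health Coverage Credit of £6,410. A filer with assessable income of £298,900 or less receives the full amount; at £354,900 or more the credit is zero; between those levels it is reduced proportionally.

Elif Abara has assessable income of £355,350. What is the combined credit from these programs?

£974

Rural Housing Credit: 28% of the £19,250 excess over £336,100 is £5,390; credit = £6,150 − £5,390 = £760.
Renter's Relief Credit: income exceeds £345,900 by £9,450, which is 10 full-or-partial £1,000 increments; reduction = 10 × £18 = £180, leaving £214.
Health Coverage Credit: £355,350 is at or above £354,900, so the credit is £0.
Total: £760 + £214 + £0 = £974.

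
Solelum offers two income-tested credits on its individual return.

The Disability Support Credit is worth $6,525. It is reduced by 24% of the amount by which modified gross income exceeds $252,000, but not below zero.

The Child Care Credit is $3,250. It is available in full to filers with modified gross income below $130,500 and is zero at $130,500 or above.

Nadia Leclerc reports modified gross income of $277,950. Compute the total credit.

$297

Disability Support Credit: 24% of the $25,950 excess over $252,000 is $6,228; credit = $6,525 − $6,228 = $297.
Child Care Credit: $277,950 meets or exceeds the $130,500 cutoff, so the credit is $0.
Total: $297 + $0 = $297.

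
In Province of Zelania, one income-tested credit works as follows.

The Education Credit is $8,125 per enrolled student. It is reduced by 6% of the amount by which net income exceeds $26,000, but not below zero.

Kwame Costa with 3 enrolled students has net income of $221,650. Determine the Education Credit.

$12,636

Education Credit: base = 3 × $8,125 = $24,375. 6% of the $195,650 excess over $26,000 is $11,739; credit = $24,375 − $11,739 = $12,636.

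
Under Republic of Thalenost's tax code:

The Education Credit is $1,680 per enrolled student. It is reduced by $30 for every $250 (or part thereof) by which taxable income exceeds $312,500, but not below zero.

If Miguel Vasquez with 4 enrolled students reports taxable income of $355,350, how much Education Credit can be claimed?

Education Credit: base = 4 × $1,680 = $6,720. income exceeds $312,500 by $42,850, which is 172 full-or-partial $250 increments; reduction = 172 × $30 = $5,160, leaving $1,560.

$1,560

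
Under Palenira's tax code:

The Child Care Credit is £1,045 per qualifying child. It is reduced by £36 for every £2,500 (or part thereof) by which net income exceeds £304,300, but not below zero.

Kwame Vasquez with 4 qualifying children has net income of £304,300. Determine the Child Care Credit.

Child Care Credit: base = 4 × £1,045 = £4,180. £304,300 is at or below the £304,300 threshold, so the full £4,180 applies.

£4,180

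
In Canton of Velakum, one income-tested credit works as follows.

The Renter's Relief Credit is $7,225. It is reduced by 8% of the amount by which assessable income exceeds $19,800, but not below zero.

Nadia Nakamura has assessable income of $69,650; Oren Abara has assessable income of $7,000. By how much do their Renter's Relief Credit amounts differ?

Nadia ($69,650): Renter's Relief Credit: 8% of the $49,850 excess over $19,800 is $3,988; credit = $7,225 − $3,988 = $3,237.
Oren ($7,000): Renter's Relief Credit: $7,000 is at or below the $19,800 threshold, so the full $7,225 applies.
Difference: |$3,237 − $7,225| = $3,988.

$3,988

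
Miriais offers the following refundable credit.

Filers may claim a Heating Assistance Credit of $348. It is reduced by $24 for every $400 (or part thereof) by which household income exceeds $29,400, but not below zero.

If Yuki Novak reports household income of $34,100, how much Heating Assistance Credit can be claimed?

$60

Heating Assistance Credit: income exceeds $29,400 by $4,700, which is 12 full-or-partial $400 increments; reduction = 12 × $24 = $288, leaving $60.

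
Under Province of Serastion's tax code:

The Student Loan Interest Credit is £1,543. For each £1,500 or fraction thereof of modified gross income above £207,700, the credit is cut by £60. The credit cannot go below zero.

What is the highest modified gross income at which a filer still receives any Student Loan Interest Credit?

After 25 increments the reduction is 25 × £60 = £1,500, leaving £43; one more increment wipes it out. Increment 25 ends at excess 25 × £1,500 = £37,500, so the highest qualifying income is £207,700 + £37,500 = £245,200.

£245,200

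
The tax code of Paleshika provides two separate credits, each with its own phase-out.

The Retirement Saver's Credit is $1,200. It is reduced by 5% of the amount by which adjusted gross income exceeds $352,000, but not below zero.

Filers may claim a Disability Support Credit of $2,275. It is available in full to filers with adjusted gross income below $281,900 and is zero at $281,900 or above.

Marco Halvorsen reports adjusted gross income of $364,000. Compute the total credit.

$600

Retirement Saver's Credit: 5% of the $12,000 excess over $352,000 is $600; credit = $1,200 − $600 = $600.
Disability Support Credit: $364,000 meets or exceeds the $281,900 cutoff, so the credit is $0.
Total: $600 + $0 = $600.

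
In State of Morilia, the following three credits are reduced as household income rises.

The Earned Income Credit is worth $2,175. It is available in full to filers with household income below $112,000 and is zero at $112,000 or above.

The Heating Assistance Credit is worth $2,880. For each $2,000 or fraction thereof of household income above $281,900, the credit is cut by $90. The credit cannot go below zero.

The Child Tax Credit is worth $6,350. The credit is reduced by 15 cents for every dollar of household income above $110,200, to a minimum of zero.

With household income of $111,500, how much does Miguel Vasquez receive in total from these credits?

Earned Income Credit: $111,500 is below the $112,000 cutoff, so the full $2,175 applies.
Heating Assistance Credit: $111,500 is at or below the $281,900 threshold, so the full $2,880 applies.
Child Tax Credit: 15% of the $1,300 excess over $110,200 is $195; credit = $6,350 − $195 = $6,155.
Total: $2,175 + $2,880 + $6,155 = $11,210.

$11,210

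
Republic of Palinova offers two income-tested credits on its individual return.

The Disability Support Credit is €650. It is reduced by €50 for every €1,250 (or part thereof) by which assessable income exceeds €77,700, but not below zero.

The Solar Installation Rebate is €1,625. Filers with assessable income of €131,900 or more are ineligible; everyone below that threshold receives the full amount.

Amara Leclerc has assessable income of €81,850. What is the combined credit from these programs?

Disability Support Credit: income exceeds €77,700 by €4,150, which is 4 full-or-partial €1,250 increments; reduction = 4 × €50 = €200, leaving €450.
Solar Installation Rebate: €81,850 is below the €131,900 cutoff, so the full €1,625 applies.
Total: €450 + €1,625 = €2,075.

€2,075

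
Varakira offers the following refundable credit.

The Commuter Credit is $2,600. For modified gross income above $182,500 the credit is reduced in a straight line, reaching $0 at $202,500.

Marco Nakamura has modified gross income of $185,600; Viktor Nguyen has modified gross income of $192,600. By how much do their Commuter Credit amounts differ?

$910

Marco ($185,600): Commuter Credit: $185,600 is $3,100 into a $20,000 phase-out range, leaving 16,900/20,000 of the credit: $2,600 × 16,900/20,000 = $2,197.
Viktor ($192,600): Commuter Credit: $192,600 is $10,100 into a $20,000 phase-out range, leaving 9,900/20,000 of the credit: $2,600 × 9,900/20,000 = $1,287.
Difference: |$2,197 − $1,287| = $910.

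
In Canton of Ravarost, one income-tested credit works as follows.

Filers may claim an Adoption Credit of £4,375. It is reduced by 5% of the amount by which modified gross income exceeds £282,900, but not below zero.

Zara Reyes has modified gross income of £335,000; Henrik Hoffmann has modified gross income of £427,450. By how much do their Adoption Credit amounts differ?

Zara (£335,000): Adoption Credit: 5% of the £52,100 excess over £282,900 is £2,605; credit = £4,375 − £2,605 = £1,770.
Henrik (£427,450): Adoption Credit: 5% of the £144,550 excess over £282,900 is £7,227.50 ≥ base, so the credit is £0.
Difference: |£1,770 − £0| = £1,770.

£1,770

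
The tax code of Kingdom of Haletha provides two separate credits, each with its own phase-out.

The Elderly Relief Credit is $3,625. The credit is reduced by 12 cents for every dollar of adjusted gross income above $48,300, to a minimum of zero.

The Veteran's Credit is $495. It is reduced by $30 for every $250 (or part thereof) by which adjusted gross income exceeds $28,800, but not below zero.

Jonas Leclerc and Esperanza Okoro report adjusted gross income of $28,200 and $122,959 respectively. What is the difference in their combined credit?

Jonas ($28,200): Elderly Relief Credit: $28,200 is at or below the $48,300 threshold, so the full $3,625 applies. Veteran's Credit: $28,200 is at or below the $28,800 threshold, so the full $495 applies. total $3,625 + $495 = $4,120
Esperanza ($122,959): Elderly Relief Credit: 12% of the $74,659 excess over $48,300 is $8,959.08 ≥ base, so the credit is $0. Veteran's Credit: income exceeds $28,800 by $94,159 → 377 increments × $30 = $11,310 ≥ base, so the credit is $0. total $0 + $0 = $0
Difference: |$4,120 − $0| = $4,120.

$4,120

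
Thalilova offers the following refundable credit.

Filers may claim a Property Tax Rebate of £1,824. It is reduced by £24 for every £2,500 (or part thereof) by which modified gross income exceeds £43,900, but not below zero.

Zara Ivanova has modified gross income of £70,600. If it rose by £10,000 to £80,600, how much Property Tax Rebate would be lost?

At £70,600 — income exceeds £43,900 by £26,700, which is 11 full-or-partial £2,500 increments; reduction = 11 × £24 = £264, leaving £1,560.
At £80,600 — income exceeds £43,900 by £36,700, which is 15 full-or-partial £2,500 increments; reduction = 15 × £24 = £360, leaving £1,464.
Lost: £1,560 − £1,464 = £96.

£96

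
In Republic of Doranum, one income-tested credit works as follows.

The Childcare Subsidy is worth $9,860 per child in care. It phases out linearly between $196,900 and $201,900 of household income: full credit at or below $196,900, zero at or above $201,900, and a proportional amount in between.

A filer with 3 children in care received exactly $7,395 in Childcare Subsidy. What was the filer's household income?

Full credit = 3 × $9,860 = $29,580.
$7,395 is 7,395/29,580 of the full $29,580, so 22,185/29,580 of the $5,000 range has been used: income = $196,900 + $5,000 × 22,185/29,580 = $200,650.

$200,650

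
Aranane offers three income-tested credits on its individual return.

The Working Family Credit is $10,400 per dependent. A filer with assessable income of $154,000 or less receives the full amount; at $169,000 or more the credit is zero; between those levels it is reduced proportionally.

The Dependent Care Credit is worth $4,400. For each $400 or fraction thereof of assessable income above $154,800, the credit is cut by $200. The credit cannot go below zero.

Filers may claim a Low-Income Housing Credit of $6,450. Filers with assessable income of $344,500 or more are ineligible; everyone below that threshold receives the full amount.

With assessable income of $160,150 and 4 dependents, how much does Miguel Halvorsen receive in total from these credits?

$32,594

Working Family Credit: base = 4 × $10,400 = $41,600. $160,150 is $6,150 into a $15,000 phase-out range, leaving 8,850/15,000 of the credit: $41,600 × 8,850/15,000 = $24,544.
Dependent Care Credit: income exceeds $154,800 by $5,350, which is 14 full-or-partial $400 increments; reduction = 14 × $200 = $2,800, leaving $1,600.
Low-Income Housing Credit: $160,150 is below the $344,500 cutoff, so the full $6,450 applies.
Total: $24,544 + $1,600 + $6,450 = $32,594.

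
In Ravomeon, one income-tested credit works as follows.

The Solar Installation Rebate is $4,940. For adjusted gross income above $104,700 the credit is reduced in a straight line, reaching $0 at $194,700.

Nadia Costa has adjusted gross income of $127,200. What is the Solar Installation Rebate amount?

$3,705

Solar Installation Rebate: $127,200 is $22,500 into a $90,000 phase-out range, leaving 67,500/90,000 of the credit: $4,940 × 67,500/90,000 = $3,705.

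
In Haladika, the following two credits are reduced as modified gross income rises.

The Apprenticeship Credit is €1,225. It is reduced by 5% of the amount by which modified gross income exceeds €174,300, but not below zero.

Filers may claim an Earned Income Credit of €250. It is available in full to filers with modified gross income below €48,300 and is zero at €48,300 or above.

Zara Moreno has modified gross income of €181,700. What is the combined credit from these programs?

Apprenticeship Credit: 5% of the €7,400 excess over €174,300 is €370; credit = €1,225 − €370 = €855.
Earned Income Credit: €181,700 meets or exceeds the €48,300 cutoff, so the credit is €0.
Total: €855 + €0 = €855.

€855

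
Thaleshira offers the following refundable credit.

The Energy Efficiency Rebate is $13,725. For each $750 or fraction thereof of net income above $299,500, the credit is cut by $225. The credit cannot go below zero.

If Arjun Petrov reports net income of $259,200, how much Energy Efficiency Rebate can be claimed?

$13,725

Energy Efficiency Rebate: $259,200 is at or below the $299,500 threshold, so the full $13,725 applies.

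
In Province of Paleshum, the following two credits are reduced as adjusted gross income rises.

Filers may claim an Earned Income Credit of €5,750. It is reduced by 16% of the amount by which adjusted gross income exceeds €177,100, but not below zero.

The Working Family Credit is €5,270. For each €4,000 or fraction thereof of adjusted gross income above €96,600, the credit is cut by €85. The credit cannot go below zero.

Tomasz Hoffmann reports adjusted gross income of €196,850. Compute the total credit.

Earned Income Credit: 16% of the €19,750 excess over €177,100 is €3,160; credit = €5,750 − €3,160 = €2,590.
Working Family Credit: income exceeds €96,600 by €100,250, which is 26 full-or-partial €4,000 increments; reduction = 26 × €85 = €2,210, leaving €3,060.
Total: €2,590 + €3,060 = €5,650.

€5,650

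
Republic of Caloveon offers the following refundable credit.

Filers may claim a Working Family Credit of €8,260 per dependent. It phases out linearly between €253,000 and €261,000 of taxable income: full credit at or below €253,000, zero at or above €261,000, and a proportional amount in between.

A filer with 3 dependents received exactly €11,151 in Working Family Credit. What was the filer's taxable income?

€257,400

Full credit = 3 × €8,260 = €24,780.
€11,151 is 11,151/24,780 of the full €24,780, so 13,629/24,780 of the €8,000 range has been used: income = €253,000 + €8,000 × 13,629/24,780 = €257,400.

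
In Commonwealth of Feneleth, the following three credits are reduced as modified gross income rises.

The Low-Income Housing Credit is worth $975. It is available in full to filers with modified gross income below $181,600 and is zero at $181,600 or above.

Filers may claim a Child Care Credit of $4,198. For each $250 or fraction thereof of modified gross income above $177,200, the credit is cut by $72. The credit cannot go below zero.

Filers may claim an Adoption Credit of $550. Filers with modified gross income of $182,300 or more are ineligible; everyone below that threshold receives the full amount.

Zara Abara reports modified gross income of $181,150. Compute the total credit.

Low-Income Housing Credit: $181,150 is below the $181,600 cutoff, so the full $975 applies.
Child Care Credit: income exceeds $177,200 by $3,950, which is 16 full-or-partial $250 increments; reduction = 16 × $72 = $1,152, leaving $3,046.
Adoption Credit: $181,150 is below the $182,300 cutoff, so the full $550 applies.
Total: $975 + $3,046 + $550 = $4,571.

$4,571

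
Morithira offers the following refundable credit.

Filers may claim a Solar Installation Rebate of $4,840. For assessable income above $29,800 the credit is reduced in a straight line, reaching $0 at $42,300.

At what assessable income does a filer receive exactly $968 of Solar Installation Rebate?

$39,800

$968 is 968/4,840 of the full $4,840, so 3,872/4,840 of the $12,500 range has been used: income = $29,800 + $12,500 × 3,872/4,840 = $39,800.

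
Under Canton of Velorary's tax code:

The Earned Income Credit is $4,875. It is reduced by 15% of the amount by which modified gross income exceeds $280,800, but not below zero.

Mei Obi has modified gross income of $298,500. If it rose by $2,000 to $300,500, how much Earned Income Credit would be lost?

$300

At $298,500 — 15% of the $17,700 excess over $280,800 is $2,655; credit = $4,875 − $2,655 = $2,220.
At $300,500 — 15% of the $19,700 excess over $280,800 is $2,955; credit = $4,875 − $2,955 = $1,920.
Lost: $2,220 − $1,920 = $300.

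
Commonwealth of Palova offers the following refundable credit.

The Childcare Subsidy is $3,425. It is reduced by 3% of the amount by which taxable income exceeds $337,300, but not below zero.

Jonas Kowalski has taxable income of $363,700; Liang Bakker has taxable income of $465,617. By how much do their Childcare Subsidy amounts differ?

$2,633

Jonas ($363,700): Childcare Subsidy: 3% of the $26,400 excess over $337,300 is $792; credit = $3,425 − $792 = $2,633.
Liang ($465,617): Childcare Subsidy: 3% of the $128,317 excess over $337,300 is $3,849.51 ≥ base, so the credit is $0.
Difference: |$2,633 − $0| = $2,633.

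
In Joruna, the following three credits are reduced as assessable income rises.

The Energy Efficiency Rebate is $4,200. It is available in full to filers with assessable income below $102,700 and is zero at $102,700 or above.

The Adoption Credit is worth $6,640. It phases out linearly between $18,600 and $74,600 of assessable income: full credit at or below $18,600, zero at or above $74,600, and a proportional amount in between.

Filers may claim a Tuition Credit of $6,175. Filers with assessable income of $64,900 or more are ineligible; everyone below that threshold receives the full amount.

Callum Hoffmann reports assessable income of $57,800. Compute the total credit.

$12,367

Energy Efficiency Rebate: $57,800 is below the $102,700 cutoff, so the full $4,200 applies.
Adoption Credit: $57,800 is $39,200 into a $56,000 phase-out range, leaving 16,800/56,000 of the credit: $6,640 × 16,800/56,000 = $1,992.
Tuition Credit: $57,800 is below the $64,900 cutoff, so the full $6,175 applies.
Total: $4,200 + $1,992 + $6,175 = $12,367.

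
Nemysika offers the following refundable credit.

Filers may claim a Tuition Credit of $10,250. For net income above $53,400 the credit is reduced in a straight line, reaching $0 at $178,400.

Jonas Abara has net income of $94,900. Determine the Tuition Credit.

$6,847

Tuition Credit: $94,900 is $41,500 into a $125,000 phase-out range, leaving 83,500/125,000 of the credit: $10,250 × 83,500/125,000 = $6,847.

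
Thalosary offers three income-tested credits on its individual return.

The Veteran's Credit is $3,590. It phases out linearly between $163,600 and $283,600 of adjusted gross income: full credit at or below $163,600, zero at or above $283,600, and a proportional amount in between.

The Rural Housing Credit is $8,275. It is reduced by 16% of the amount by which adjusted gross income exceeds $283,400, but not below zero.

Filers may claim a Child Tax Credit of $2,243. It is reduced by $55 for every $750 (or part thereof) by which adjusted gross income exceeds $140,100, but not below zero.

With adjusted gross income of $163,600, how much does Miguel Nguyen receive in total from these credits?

Veteran's Credit: $163,600 is at or below the $163,600 threshold, so the full $3,590 applies.
Rural Housing Credit: $163,600 is at or below the $283,400 threshold, so the full $8,275 applies.
Child Tax Credit: income exceeds $140,100 by $23,500, which is 32 full-or-partial $750 increments; reduction = 32 × $55 = $1,760, leaving $483.
Total: $3,590 + $8,275 + $483 = $12,348.

$12,348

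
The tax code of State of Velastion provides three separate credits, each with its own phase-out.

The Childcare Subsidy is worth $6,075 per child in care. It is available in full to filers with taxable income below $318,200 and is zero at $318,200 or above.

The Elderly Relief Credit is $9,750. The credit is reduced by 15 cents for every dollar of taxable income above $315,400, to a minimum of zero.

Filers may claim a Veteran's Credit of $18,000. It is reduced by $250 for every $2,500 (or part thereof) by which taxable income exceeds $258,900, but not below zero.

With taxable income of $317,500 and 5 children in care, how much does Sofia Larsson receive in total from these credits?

$51,810

Childcare Subsidy: base = 5 × $6,075 = $30,375. $317,500 is below the $318,200 cutoff, so the full $30,375 applies.
Elderly Relief Credit: 15% of the $2,100 excess over $315,400 is $315; credit = $9,750 − $315 = $9,435.
Veteran's Credit: income exceeds $258,900 by $58,600, which is 24 full-or-partial $2,500 increments; reduction = 24 × $250 = $6,000, leaving $12,000.
Total: $30,375 + $9,435 + $12,000 = $51,810.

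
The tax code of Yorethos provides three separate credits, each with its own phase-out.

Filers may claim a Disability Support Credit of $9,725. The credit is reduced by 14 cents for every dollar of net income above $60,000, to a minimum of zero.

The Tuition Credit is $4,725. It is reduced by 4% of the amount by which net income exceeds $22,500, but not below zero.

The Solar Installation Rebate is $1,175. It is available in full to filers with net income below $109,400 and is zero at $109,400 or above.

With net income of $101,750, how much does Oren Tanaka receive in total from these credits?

Disability Support Credit: 14% of the $41,750 excess over $60,000 is $5,845; credit = $9,725 − $5,845 = $3,880.
Tuition Credit: 4% of the $79,250 excess over $22,500 is $3,170; credit = $4,725 − $3,170 = $1,555.
Solar Installation Rebate: $101,750 is below the $109,400 cutoff, so the full $1,175 applies.
Total: $3,880 + $1,555 + $1,175 = $6,610.

$6,610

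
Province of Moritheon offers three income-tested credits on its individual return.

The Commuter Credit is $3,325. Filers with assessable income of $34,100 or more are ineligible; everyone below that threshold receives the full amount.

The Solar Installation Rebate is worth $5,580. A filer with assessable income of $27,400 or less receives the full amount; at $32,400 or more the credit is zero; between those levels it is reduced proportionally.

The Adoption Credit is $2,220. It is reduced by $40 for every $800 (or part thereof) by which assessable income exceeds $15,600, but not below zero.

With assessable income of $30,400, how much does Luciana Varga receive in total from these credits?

Commuter Credit: $30,400 is below the $34,100 cutoff, so the full $3,325 applies.
Solar Installation Rebate: $30,400 is $3,000 into a $5,000 phase-out range, leaving 2,000/5,000 of the credit: $5,580 × 2,000/5,000 = $2,232.
Adoption Credit: income exceeds $15,600 by $14,800, which is 19 full-or-partial $800 increments; reduction = 19 × $40 = $760, leaving $1,460.
Total: $3,325 + $2,232 + $1,460 = $7,017.

$7,017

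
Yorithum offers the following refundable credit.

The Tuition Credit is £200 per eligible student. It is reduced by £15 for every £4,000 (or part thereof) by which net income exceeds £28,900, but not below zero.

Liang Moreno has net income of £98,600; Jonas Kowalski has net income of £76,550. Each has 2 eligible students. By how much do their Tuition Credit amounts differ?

£90

Liang (£98,600): Tuition Credit: base = 2 × £200 = £400. income exceeds £28,900 by £69,700, which is 18 full-or-partial £4,000 increments; reduction = 18 × £15 = £270, leaving £130.
Jonas (£76,550): Tuition Credit: base = 2 × £200 = £400. income exceeds £28,900 by £47,650, which is 12 full-or-partial £4,000 increments; reduction = 12 × £15 = £180, leaving £220.
Difference: |£130 − £220| = £90.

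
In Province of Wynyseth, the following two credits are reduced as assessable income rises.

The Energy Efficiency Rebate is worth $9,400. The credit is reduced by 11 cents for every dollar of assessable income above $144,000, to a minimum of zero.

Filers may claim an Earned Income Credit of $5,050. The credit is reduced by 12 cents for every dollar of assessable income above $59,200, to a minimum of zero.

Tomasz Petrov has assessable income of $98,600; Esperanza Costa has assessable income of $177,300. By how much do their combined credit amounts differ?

Tomasz ($98,600): Energy Efficiency Rebate: $98,600 is at or below the $144,000 threshold, so the full $9,400 applies. Earned Income Credit: 12% of the $39,400 excess over $59,200 is $4,728; credit = $5,050 − $4,728 = $322. total $9,400 + $322 = $9,722
Esperanza ($177,300): Energy Efficiency Rebate: 11% of the $33,300 excess over $144,000 is $3,663; credit = $9,400 − $3,663 = $5,737. Earned Income Credit: 12% of the $118,100 excess over $59,200 is $14,172 ≥ base, so the credit is $0. total $5,737 + $0 = $5,737
Difference: |$9,722 − $5,737| = $3,985.

$3,985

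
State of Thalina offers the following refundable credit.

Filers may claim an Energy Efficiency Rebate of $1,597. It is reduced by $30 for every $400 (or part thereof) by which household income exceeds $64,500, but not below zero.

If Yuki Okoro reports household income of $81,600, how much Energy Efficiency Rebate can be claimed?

Energy Efficiency Rebate: income exceeds $64,500 by $17,100, which is 43 full-or-partial $400 increments; reduction = 43 × $30 = $1,290, leaving $307.

$307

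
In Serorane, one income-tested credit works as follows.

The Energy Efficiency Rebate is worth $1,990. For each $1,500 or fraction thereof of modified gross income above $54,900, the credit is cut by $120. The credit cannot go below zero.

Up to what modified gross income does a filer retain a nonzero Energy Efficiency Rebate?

After 16 increments the reduction is 16 × $120 = $1,920, leaving $70; one more increment wipes it out. Increment 16 ends at excess 16 × $1,500 = $24,000, so the highest qualifying income is $54,900 + $24,000 = $78,900.

$78,900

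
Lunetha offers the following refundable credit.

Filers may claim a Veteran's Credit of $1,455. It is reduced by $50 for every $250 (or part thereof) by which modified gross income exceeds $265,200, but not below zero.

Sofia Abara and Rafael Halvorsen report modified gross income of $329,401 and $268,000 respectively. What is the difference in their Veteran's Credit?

$855

Sofia ($329,401): Veteran's Credit: income exceeds $265,200 by $64,201 → 257 increments × $50 = $12,850 ≥ base, so the credit is $0.
Rafael ($268,000): Veteran's Credit: income exceeds $265,200 by $2,800, which is 12 full-or-partial $250 increments; reduction = 12 × $50 = $600, leaving $855.
Difference: |$0 − $855| = $855.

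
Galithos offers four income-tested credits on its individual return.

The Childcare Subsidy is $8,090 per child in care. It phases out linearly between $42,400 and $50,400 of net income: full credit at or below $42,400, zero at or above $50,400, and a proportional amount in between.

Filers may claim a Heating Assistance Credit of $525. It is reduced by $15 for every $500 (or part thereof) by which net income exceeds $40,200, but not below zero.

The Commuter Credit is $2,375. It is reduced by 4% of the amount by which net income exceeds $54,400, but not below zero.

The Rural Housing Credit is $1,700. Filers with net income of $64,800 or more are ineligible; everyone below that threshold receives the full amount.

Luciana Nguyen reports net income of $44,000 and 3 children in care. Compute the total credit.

Childcare Subsidy: base = 3 × $8,090 = $24,270. $44,000 is $1,600 into a $8,000 phase-out range, leaving 6,400/8,000 of the credit: $24,270 × 6,400/8,000 = $19,416.
Heating Assistance Credit: income exceeds $40,200 by $3,800, which is 8 full-or-partial $500 increments; reduction = 8 × $15 = $120, leaving $405.
Commuter Credit: $44,000 is at or below the $54,400 threshold, so the full $2,375 applies.
Rural Housing Credit: $44,000 is below the $64,800 cutoff, so the full $1,700 applies.
Total: $19,416 + $405 + $2,375 + $1,700 = $23,896.

$23,896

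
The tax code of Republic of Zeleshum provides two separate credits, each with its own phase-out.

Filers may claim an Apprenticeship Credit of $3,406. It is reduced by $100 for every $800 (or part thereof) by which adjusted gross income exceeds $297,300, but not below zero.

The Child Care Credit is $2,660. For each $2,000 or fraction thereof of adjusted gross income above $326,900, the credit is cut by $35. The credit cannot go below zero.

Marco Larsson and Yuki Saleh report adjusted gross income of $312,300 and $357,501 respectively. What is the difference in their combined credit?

$2,066

Marco ($312,300): Apprenticeship Credit: income exceeds $297,300 by $15,000, which is 19 full-or-partial $800 increments; reduction = 19 × $100 = $1,900, leaving $1,506. Child Care Credit: $312,300 is at or below the $326,900 threshold, so the full $2,660 applies. total $1,506 + $2,660 = $4,166
Yuki ($357,501): Apprenticeship Credit: income exceeds $297,300 by $60,201 → 76 increments × $100 = $7,600 ≥ base, so the credit is $0. Child Care Credit: income exceeds $326,900 by $30,601, which is 16 full-or-partial $2,000 increments; reduction = 16 × $35 = $560, leaving $2,100. total $0 + $2,100 = $2,100
Difference: |$4,166 − $2,100| = $2,066.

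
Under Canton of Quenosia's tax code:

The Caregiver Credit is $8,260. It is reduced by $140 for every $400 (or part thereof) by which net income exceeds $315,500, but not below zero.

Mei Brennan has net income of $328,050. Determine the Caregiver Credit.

Caregiver Credit: income exceeds $315,500 by $12,550, which is 32 full-or-partial $400 increments; reduction = 32 × $140 = $4,480, leaving $3,780.

$3,780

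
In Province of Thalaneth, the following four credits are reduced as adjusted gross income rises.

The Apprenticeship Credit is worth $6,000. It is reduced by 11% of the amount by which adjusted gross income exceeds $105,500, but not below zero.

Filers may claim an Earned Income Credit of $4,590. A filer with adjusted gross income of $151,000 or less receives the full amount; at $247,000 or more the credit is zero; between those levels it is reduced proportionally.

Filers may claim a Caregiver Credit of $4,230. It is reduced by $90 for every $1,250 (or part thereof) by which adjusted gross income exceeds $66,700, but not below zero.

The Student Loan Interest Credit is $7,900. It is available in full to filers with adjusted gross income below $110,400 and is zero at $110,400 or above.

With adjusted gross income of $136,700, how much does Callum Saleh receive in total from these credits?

Apprenticeship Credit: 11% of the $31,200 excess over $105,500 is $3,432; credit = $6,000 − $3,432 = $2,568.
Earned Income Credit: $136,700 is at or below the $151,000 threshold, so the full $4,590 applies.
Caregiver Credit: income exceeds $66,700 by $70,000 → 56 increments × $90 = $5,040 ≥ base, so the credit is $0.
Student Loan Interest Credit: $136,700 meets or exceeds the $110,400 cutoff, so the credit is $0.
Total: $2,568 + $4,590 + $0 + $0 = $7,158.

$7,158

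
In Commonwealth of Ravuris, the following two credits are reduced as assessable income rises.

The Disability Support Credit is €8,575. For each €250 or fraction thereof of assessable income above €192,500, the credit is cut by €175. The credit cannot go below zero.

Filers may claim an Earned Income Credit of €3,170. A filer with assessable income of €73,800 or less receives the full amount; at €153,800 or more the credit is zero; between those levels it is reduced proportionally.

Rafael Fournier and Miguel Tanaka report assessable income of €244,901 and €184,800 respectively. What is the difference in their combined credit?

Rafael (€244,901): Disability Support Credit: income exceeds €192,500 by €52,401 → 210 increments × €175 = €36,750 ≥ base, so the credit is €0. Earned Income Credit: €244,901 is at or above €153,800, so the credit is €0. total €0 + €0 = €0
Miguel (€184,800): Disability Support Credit: €184,800 is at or below the €192,500 threshold, so the full €8,575 applies. Earned Income Credit: €184,800 is at or above €153,800, so the credit is €0. total €8,575 + €0 = €8,575
Difference: |€0 − €8,575| = €8,575.

€8,575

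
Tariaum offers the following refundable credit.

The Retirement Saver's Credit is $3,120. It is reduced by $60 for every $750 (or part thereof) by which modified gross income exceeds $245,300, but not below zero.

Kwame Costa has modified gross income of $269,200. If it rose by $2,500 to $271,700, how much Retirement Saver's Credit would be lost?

At $269,200 — income exceeds $245,300 by $23,900, which is 32 full-or-partial $750 increments; reduction = 32 × $60 = $1,920, leaving $1,200.
At $271,700 — income exceeds $245,300 by $26,400, which is 36 full-or-partial $750 increments; reduction = 36 × $60 = $2,160, leaving $960.
Lost: $1,200 − $960 = $240.

$240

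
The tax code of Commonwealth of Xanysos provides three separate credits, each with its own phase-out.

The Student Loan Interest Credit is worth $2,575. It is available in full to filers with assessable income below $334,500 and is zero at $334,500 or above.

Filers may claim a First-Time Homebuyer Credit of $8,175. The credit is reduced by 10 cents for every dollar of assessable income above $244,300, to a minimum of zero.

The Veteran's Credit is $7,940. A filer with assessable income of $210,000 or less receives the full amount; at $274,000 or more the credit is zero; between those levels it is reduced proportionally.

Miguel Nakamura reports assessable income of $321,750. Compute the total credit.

$3,005

Student Loan Interest Credit: $321,750 is below the $334,500 cutoff, so the full $2,575 applies.
First-Time Homebuyer Credit: 10% of the $77,450 excess over $244,300 is $7,745; credit = $8,175 − $7,745 = $430.
Veteran's Credit: $321,750 is at or above $274,000, so the credit is $0.
Total: $2,575 + $430 + $0 = $3,005.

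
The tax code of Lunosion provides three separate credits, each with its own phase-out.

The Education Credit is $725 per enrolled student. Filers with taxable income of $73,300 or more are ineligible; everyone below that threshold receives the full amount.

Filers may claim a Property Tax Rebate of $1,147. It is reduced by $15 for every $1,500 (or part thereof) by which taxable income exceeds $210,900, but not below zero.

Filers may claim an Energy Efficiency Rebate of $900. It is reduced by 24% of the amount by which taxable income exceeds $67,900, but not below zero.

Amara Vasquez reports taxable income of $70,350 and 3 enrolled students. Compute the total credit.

$3,634

Education Credit: base = 3 × $725 = $2,175. $70,350 is below the $73,300 cutoff, so the full $2,175 applies.
Property Tax Rebate: $70,350 is at or below the $210,900 threshold, so the full $1,147 applies.
Energy Efficiency Rebate: 24% of the $2,450 excess over $67,900 is $588; credit = $900 − $588 = $312.
Total: $2,175 + $1,147 + $312 = $3,634.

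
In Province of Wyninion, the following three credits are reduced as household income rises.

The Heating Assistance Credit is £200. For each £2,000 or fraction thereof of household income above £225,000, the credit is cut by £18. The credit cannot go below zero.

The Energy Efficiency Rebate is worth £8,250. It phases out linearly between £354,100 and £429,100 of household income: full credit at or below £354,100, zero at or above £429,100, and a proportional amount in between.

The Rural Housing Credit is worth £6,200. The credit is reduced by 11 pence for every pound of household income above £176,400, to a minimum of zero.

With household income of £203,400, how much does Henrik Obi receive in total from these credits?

Heating Assistance Credit: £203,400 is at or below the £225,000 threshold, so the full £200 applies.
Energy Efficiency Rebate: £203,400 is at or below the £354,100 threshold, so the full £8,250 applies.
Rural Housing Credit: 11% of the £27,000 excess over £176,400 is £2,970; credit = £6,200 − £2,970 = £3,230.
Total: £200 + £8,250 + £3,230 = £11,680.

£11,680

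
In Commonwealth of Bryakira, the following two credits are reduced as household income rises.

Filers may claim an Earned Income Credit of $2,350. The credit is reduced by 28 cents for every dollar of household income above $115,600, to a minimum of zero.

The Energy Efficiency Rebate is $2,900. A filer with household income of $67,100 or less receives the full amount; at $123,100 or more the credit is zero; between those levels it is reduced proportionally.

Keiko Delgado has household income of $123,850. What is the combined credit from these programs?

Earned Income Credit: 28% of the $8,250 excess over $115,600 is $2,310; credit = $2,350 − $2,310 = $40.
Energy Efficiency Rebate: $123,850 is at or above $123,100, so the credit is $0.
Total: $40 + $0 = $40.

$40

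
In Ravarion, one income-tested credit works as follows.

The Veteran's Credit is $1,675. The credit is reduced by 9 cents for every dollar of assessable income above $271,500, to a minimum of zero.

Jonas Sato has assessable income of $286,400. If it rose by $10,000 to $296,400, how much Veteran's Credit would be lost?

At $286,400 — 9% of the $14,900 excess over $271,500 is $1,341; credit = $1,675 − $1,341 = $334.
At $296,400 — 9% of the $24,900 excess over $271,500 is $2,241 ≥ base, so the credit is $0.
Lost: $334 − $0 = $334.

$334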